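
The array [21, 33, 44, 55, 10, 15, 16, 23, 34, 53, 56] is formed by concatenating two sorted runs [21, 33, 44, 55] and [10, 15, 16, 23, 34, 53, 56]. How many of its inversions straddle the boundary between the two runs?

18 cross-inversions

Take each right-half value and tally the left-half values above it:
r = 10: 21, 33, 44, 55 → 4
r = 15: 21, 33, 44, 55 → 4
r = 16: 21, 33, 44, 55 → 4
r = 23: 33, 44, 55 → 3
r = 34: 44, 55 → 2
r = 53: 55 → 1
r = 56: none → 0
Cross-inversions: 4 + 4 + 4 + 3 + 2 + 1 + 0 = 18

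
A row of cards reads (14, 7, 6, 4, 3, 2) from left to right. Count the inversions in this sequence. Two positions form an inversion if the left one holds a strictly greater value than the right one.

15 out-of-order pairs

Sweep left to right; for each value list the smaller values that follow it:
14 → 7, 6, 4, 3, 2 → 5
7 → 6, 4, 3, 2 → 4
6 → 4, 3, 2 → 3
4 → 3, 2 → 2
3 → 2 → 1
2 → none → 0
Sum: 5 + 4 + 3 + 2 + 1 + 0 = 15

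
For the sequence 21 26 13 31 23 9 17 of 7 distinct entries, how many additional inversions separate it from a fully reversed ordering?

Maximum inversions for 7 distinct elements is C(7, 2) = 7·6/2 = 21.
Current inversions — for each element, count later smaller elements:
21: 3
26: 4
13: 1
31: 3
23: 2
9: 0
17: 0
Current total: 3 + 4 + 1 + 3 + 2 + 0 + 0 = 13
Shortfall: 21 − 13 = 8

8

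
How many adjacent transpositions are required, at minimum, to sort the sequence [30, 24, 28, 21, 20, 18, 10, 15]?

Adjacent swaps: 26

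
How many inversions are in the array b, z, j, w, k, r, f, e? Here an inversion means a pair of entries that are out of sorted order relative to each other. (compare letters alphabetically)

For each element, count later entries that are smaller:
b: 0
z: 6
j: 2
w: 4
k: 2
r: 2
f: 1
e: 0
Sum: 0 + 6 + 2 + 4 + 2 + 2 + 1 + 0 = 17

There are 17 out-of-order pairs.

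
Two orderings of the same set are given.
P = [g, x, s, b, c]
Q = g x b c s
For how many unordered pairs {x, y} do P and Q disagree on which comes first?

2 disagreeing pairs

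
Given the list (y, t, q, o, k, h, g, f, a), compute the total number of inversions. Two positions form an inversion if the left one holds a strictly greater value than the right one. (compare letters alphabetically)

36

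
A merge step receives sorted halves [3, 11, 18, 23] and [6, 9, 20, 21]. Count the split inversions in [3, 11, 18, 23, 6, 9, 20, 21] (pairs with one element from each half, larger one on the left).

8 cross-inversions

Count, for every r in R, how many entries of L exceed r:
r = 6: 11, 18, 23 → 3
r = 9: 11, 18, 23 → 3
r = 20: 23 → 1
r = 21: 23 → 1
Cross-inversions: 3 + 3 + 1 + 1 = 8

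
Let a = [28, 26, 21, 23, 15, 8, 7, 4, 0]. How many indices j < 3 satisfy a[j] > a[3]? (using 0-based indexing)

2 such elements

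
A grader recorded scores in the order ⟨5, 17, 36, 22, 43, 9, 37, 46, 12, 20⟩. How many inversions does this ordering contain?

17 inversions

Sweep left to right; for each value list the smaller values that follow it:
5 → none → 0
17 → 9, 12 → 2
36 → 22, 9, 12, 20 → 4
22 → 9, 12, 20 → 3
43 → 9, 37, 12, 20 → 4
9 → none → 0
37 → 12, 20 → 2
46 → 12, 20 → 2
12 → none → 0
20 → none → 0
Sum: 0 + 2 + 4 + 3 + 4 + 0 + 2 + 2 + 0 + 0 = 17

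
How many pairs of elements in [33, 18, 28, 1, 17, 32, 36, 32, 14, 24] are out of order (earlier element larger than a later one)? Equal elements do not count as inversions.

Sweep left to right; for each value list the smaller values that follow it:
33: 8
18: 3
28: 4
1: 0
17: 1
32: 2
36: 3
32: 2
14: 0
24: 0
Sum: 8 + 3 + 4 + 0 + 1 + 2 + 3 + 2 + 0 + 0 = 23

23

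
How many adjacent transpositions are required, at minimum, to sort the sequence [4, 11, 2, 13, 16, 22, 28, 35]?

Each adjacent swap fixes exactly one inversion, so the minimum swap count equals the number of inversions.
Count inversions — for each element, later elements that are smaller:
4: 2 → 1
11: 2 → 1
2: none → 0
13: none → 0
16: none → 0
22: none → 0
28: none → 0
35: none → 0
Total inversions: 1 + 1 + 0 + 0 + 0 + 0 + 0 + 0 = 2

There are 2 adjacent swaps.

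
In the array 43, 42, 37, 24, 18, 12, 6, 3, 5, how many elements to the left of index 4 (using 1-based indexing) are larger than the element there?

3 such elements

The element at index 4 is 24.
Elements before it: 43, 42, 37
Those larger than 24: 43, 42, 37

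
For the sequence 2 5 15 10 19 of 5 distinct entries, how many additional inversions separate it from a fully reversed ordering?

Maximum inversions for 5 distinct elements is C(5, 2) = 5·4/2 = 10.
Current inversions — for each element, count later smaller elements:
2: 0
5: 0
15: 1
10: 0
19: 0
Current total: 0 + 0 + 1 + 0 + 0 = 1
Shortfall: 10 − 1 = 9

9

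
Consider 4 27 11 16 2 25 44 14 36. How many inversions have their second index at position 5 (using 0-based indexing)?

1 such element

The element at index 5 is 25.
Elements before it: 4, 27, 11, 16, 2
Those larger than 25: 27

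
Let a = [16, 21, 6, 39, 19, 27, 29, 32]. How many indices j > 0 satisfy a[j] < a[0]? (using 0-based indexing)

1

The element at index 0 is 16.
Elements after it: 21, 6, 39, 19, 27, 29, 32
Those smaller than 16: 6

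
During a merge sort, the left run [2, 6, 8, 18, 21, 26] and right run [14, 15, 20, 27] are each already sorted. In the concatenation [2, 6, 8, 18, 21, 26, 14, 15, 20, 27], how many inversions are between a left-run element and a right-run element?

8

Count, for every r in R, how many entries of L exceed r:
r = 14: 18, 21, 26 → 3
r = 15: 18, 21, 26 → 3
r = 20: 21, 26 → 2
r = 27: none → 0
Cross-inversions: 3 + 3 + 2 + 0 = 8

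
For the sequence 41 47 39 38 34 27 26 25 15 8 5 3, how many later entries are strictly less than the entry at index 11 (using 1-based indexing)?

1

The element at index 11 is 5.
Elements after it: 3
Those smaller than 5: 3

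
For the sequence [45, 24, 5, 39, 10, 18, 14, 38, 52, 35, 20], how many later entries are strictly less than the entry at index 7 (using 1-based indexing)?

0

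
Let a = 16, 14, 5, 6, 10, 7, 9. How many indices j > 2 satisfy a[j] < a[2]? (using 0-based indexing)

0

The element at index 2 is 5.
Elements after it: 6, 10, 7, 9
None of them are smaller than 5.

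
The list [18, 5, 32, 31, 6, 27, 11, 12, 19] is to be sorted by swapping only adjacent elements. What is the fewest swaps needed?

Adjacent swaps: 18

The minimum number of adjacent swaps to sort an array equals its inversion count, since every such swap removes exactly one inversion.
Count inversions — for each element, later elements that are smaller:
18: 5, 6, 11, 12 → 4
5: none → 0
32: 31, 6, 27, 11, 12, 19 → 6
31: 6, 27, 11, 12, 19 → 5
6: none → 0
27: 11, 12, 19 → 3
11: none → 0
12: none → 0
19: none → 0
Total inversions: 4 + 0 + 6 + 5 + 0 + 3 + 0 + 0 + 0 = 18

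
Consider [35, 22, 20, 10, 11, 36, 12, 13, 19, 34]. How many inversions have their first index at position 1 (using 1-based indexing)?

8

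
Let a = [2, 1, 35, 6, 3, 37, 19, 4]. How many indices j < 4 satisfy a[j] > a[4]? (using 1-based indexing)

1

The element at index 4 is 6.
Elements before it: 2, 1, 35
Those larger than 6: 35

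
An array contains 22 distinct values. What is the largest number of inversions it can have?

231 inversions

A reversed (strictly descending) arrangement makes every pair an inversion, giving C(22, 2) inversions.
C(22, 2) = 22·21/2 = 231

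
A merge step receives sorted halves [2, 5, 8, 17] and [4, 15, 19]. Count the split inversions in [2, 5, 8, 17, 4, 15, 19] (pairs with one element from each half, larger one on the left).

Split inversions: 4

Count, for every r in R, how many entries of L exceed r:
r = 4: 5, 8, 17 → 3
r = 15: 17 → 1
r = 19: none → 0
Cross-inversions: 3 + 1 + 0 = 4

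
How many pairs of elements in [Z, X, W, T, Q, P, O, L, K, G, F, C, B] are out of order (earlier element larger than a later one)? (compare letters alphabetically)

78 inversions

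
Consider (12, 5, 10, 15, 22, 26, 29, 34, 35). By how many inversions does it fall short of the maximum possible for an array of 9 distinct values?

Maximum inversions for 9 distinct elements is C(9, 2) = 9·8/2 = 36.
Current inversions — for each element, count later smaller elements:
12: 2
5: 0
10: 0
15: 0
22: 0
26: 0
29: 0
34: 0
35: 0
Current total: 2 + 0 + 0 + 0 + 0 + 0 + 0 + 0 + 0 = 2
Shortfall: 36 − 2 = 34

34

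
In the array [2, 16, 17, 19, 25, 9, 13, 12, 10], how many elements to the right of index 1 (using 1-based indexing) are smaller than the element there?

The element at index 1 is 2.
Elements after it: 16, 17, 19, 25, 9, 13, 12, 10
None of them are smaller than 2.

0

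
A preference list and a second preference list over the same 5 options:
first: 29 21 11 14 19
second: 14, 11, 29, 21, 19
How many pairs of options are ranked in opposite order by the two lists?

5 pairs

Assign each item its position (1..5) in the first ordering, then rewrite the second ordering as that position sequence:
positions: 29→1, 21→2, 11→3, 14→4, 19→5
second ordering as positions: [4, 3, 1, 2, 5]
Discordant pairs = inversions in this position sequence.
4: 3, 1, 2 → 3
3: 1, 2 → 2
1: 0
2: 0
5: 0
Total: 3 + 2 + 0 + 0 + 0 = 5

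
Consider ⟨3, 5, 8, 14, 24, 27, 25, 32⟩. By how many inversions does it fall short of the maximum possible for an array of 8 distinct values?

27 inversions short

Maximum inversions for 8 distinct elements is C(8, 2) = 8·7/2 = 28.
Current inversions — for each element, count later smaller elements:
3: 0
5: 0
8: 0
14: 0
24: 0
27: 1
25: 0
32: 0
Current total: 0 + 0 + 0 + 0 + 0 + 1 + 0 + 0 = 1
Shortfall: 28 − 1 = 27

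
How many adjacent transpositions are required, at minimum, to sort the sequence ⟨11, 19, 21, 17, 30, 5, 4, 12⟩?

Minimum adjacent swaps = number of inversions (each swap of adjacent out-of-order elements removes one inversion and no swap can remove more).
Count inversions — for each element, later elements that are smaller:
11: 5, 4 → 2
19: 17, 5, 4, 12 → 4
21: 17, 5, 4, 12 → 4
17: 5, 4, 12 → 3
30: 5, 4, 12 → 3
5: 4 → 1
4: none → 0
12: none → 0
Total inversions: 2 + 4 + 4 + 3 + 3 + 1 + 0 + 0 = 17

17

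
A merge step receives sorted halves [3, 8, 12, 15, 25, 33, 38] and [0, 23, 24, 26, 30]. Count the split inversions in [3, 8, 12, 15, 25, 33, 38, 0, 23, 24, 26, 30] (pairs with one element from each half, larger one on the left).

For each element r of the right run, count left-run elements greater than r:
r = 0: 3, 8, 12, 15, 25, 33, 38 → 7
r = 23: 25, 33, 38 → 3
r = 24: 25, 33, 38 → 3
r = 26: 33, 38 → 2
r = 30: 33, 38 → 2
Cross-inversions: 7 + 3 + 3 + 2 + 2 = 17

Cross-inversions: 17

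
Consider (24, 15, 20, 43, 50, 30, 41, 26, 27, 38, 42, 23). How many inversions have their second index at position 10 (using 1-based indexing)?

The element at index 10 is 38.
Elements before it: 24, 15, 20, 43, 50, 30, 41, 26, 27
Those larger than 38: 43, 50, 41

3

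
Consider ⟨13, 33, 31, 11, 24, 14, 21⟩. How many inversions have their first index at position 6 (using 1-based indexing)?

0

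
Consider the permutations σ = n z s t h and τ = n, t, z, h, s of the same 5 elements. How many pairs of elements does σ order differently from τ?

3

Assign each item its position (1..5) in the first ordering, then rewrite the second ordering as that position sequence:
positions: n→1, z→2, s→3, t→4, h→5
second ordering as positions: [1, 4, 2, 5, 3]
Discordant pairs = inversions in this position sequence.
1: 0
4: 2, 3 → 2
2: 0
5: 3 → 1
3: 0
Total: 0 + 2 + 0 + 1 + 0 = 3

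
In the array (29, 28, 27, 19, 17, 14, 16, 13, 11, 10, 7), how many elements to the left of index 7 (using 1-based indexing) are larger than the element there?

5

The element at index 7 is 16.
Elements before it: 29, 28, 27, 19, 17, 14
Those larger than 16: 29, 28, 27, 19, 17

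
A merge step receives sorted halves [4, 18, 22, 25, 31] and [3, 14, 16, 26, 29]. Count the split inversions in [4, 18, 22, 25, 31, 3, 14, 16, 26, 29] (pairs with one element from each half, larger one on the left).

15 split inversions

Take each right-half value and tally the left-half values above it:
r = 3: 4, 18, 22, 25, 31 → 5
r = 14: 18, 22, 25, 31 → 4
r = 16: 18, 22, 25, 31 → 4
r = 26: 31 → 1
r = 29: 31 → 1
Cross-inversions: 5 + 4 + 4 + 1 + 1 = 15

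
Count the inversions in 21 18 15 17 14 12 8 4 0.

35

Element-by-element contributions:
21 → 18, 15, 17, 14, 12, 8, 4, 0 → 8
18 → 15, 17, 14, 12, 8, 4, 0 → 7
15 → 14, 12, 8, 4, 0 → 5
17 → 14, 12, 8, 4, 0 → 5
14 → 12, 8, 4, 0 → 4
12 → 8, 4, 0 → 3
8 → 4, 0 → 2
4 → 0 → 1
0 → none → 0
Sum: 8 + 7 + 5 + 5 + 4 + 3 + 2 + 1 + 0 = 35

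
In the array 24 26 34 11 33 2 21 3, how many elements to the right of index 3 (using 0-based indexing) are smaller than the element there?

The element at index 3 is 11.
Elements after it: 33, 2, 21, 3
Those smaller than 11: 2, 3

2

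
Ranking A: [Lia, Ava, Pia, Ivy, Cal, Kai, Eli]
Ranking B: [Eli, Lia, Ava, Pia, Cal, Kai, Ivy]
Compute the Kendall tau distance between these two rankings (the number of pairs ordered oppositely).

Assign each item its position (1..7) in the first ordering, then rewrite the second ordering as that position sequence:
positions: Lia→1, Ava→2, Pia→3, Ivy→4, Cal→5, Kai→6, Eli→7
second ordering as positions: [7, 1, 2, 3, 5, 6, 4]
Discordant pairs = inversions in this position sequence.
7: 1, 2, 3, 5, 6, 4 → 6
1: 0
2: 0
3: 0
5: 4 → 1
6: 4 → 1
4: 0
Total: 6 + 0 + 0 + 0 + 1 + 1 + 0 = 8

8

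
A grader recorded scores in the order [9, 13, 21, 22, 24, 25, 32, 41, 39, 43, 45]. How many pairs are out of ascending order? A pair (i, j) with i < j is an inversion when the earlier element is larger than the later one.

1

Count, for each position, how many later elements it exceeds:
9: 0
13: 0
21: 0
22: 0
24: 0
25: 0
32: 0
41: 1
39: 0
43: 0
45: 0
Sum: 0 + 0 + 0 + 0 + 0 + 0 + 0 + 1 + 0 + 0 + 0 = 1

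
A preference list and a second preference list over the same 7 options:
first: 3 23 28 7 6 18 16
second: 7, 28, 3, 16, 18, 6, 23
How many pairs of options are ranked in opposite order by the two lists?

There are 11 pairs.

Assign each item its position (1..7) in the first ordering, then rewrite the second ordering as that position sequence:
positions: 3→1, 23→2, 28→3, 7→4, 6→5, 18→6, 16→7
second ordering as positions: [4, 3, 1, 7, 6, 5, 2]
Discordant pairs = inversions in this position sequence.
4: 3, 1, 2 → 3
3: 1, 2 → 2
1: 0
7: 6, 5, 2 → 3
6: 5, 2 → 2
5: 2 → 1
2: 0
Total: 3 + 2 + 0 + 3 + 2 + 1 + 0 = 11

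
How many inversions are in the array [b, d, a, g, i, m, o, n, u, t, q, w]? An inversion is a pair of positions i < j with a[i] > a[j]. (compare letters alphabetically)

6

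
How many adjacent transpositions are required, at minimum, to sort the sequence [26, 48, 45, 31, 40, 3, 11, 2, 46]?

Minimum adjacent swaps = number of inversions (each swap of adjacent out-of-order elements removes one inversion and no swap can remove more).
Count inversions — for each element, later elements that are smaller:
26: 3, 11, 2 → 3
48: 45, 31, 40, 3, 11, 2, 46 → 7
45: 31, 40, 3, 11, 2 → 5
31: 3, 11, 2 → 3
40: 3, 11, 2 → 3
3: 2 → 1
11: 2 → 1
2: none → 0
46: none → 0
Total inversions: 3 + 7 + 5 + 3 + 3 + 1 + 1 + 0 + 0 = 23

Swaps: 23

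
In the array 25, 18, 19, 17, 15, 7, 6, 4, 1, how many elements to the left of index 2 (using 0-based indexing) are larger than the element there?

1

The element at index 2 is 19.
Elements before it: 25, 18
Those larger than 19: 25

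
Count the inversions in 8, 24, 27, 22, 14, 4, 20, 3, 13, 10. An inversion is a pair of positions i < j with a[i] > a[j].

Out-of-order pairs: 31

Count, for each position, how many later elements it exceeds:
8: 2
24: 7
27: 7
22: 6
14: 4
4: 1
20: 3
3: 0
13: 1
10: 0
Sum: 2 + 7 + 7 + 6 + 4 + 1 + 3 + 0 + 1 + 0 = 31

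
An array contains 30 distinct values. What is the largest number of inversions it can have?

The maximum occurs when the array is in strictly decreasing order: every one of the C(30, 2) pairs is inverted.
C(30, 2) = 30·29/2 = 435

There are 435 inversions.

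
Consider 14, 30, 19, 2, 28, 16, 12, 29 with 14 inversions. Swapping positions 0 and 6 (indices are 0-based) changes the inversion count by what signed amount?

Positions 0 and 6 hold 14 and 12; after swapping, the array is [12, 30, 19, 2, 28, 16, 14, 29].
Count, for each position, how many later elements it exceeds:
12 → 2 → 1
30 → 19, 2, 28, 16, 14, 29 → 6
19 → 2, 16, 14 → 3
2 → none → 0
28 → 16, 14 → 2
16 → 14 → 1
14 → none → 0
29 → none → 0
Sum: 1 + 6 + 3 + 0 + 2 + 1 + 0 + 0 = 13
Change: 13 − 14 = -1

-1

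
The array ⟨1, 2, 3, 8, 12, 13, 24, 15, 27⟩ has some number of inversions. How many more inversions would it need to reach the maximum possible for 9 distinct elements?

Maximum inversions for 9 distinct elements is C(9, 2) = 9·8/2 = 36.
Current inversions — for each element, count later smaller elements:
1: 0
2: 0
3: 0
8: 0
12: 0
13: 0
24: 1
15: 0
27: 0
Current total: 0 + 0 + 0 + 0 + 0 + 0 + 1 + 0 + 0 = 1
Shortfall: 36 − 1 = 35

35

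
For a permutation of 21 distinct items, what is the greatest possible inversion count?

210 inversions

A reversed (strictly descending) arrangement makes every pair an inversion, giving C(21, 2) inversions.
C(21, 2) = 21·20/2 = 210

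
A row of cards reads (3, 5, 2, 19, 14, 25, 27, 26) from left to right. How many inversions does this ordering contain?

Sweep left to right; for each value list the smaller values that follow it:
3 → 2 → 1
5 → 2 → 1
2 → none → 0
19 → 14 → 1
14 → none → 0
25 → none → 0
27 → 26 → 1
26 → none → 0
Sum: 1 + 1 + 0 + 1 + 0 + 0 + 1 + 0 = 4

4 out-of-order pairs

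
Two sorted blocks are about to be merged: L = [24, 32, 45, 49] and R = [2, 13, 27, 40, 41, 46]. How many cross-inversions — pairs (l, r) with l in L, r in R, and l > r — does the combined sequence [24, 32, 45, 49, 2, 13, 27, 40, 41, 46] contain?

16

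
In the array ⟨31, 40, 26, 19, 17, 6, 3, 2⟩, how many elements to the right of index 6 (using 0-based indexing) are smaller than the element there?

The element at index 6 is 3.
Elements after it: 2
Those smaller than 3: 2

1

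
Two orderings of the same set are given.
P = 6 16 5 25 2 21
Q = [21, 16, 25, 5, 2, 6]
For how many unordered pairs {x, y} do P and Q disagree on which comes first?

10

Assign each item its position (1..6) in the first ordering, then rewrite the second ordering as that position sequence:
positions: 6→1, 16→2, 5→3, 25→4, 2→5, 21→6
second ordering as positions: [6, 2, 4, 3, 5, 1]
Discordant pairs = inversions in this position sequence.
6: 2, 4, 3, 5, 1 → 5
2: 1 → 1
4: 3, 1 → 2
3: 1 → 1
5: 1 → 1
1: 0
Total: 5 + 1 + 2 + 1 + 1 + 0 = 10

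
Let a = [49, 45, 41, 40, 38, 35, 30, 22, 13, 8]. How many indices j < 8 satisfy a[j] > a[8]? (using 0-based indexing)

8

The element at index 8 is 13.
Elements before it: 49, 45, 41, 40, 38, 35, 30, 22
Those larger than 13: 49, 45, 41, 40, 38, 35, 30, 22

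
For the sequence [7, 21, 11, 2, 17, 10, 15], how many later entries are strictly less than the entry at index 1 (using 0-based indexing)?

The element at index 1 is 21.
Elements after it: 11, 2, 17, 10, 15
Those smaller than 21: 11, 2, 17, 10, 15

5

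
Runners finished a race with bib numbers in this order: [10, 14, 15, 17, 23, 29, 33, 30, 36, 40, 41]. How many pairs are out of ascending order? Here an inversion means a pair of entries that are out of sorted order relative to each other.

Inversions: 1

Sweep left to right; for each value list the smaller values that follow it:
10: 0
14: 0
15: 0
17: 0
23: 0
29: 0
33: 1
30: 0
36: 0
40: 0
41: 0
Sum: 0 + 0 + 0 + 0 + 0 + 0 + 1 + 0 + 0 + 0 + 0 = 1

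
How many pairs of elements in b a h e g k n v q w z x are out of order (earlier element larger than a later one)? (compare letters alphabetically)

Inversions: 5

Sweep left to right; for each value list the smaller values that follow it:
b: 1
a: 0
h: 2
e: 0
g: 0
k: 0
n: 0
v: 1
q: 0
w: 0
z: 1
x: 0
Sum: 1 + 0 + 2 + 0 + 0 + 0 + 0 + 1 + 0 + 0 + 1 + 0 = 5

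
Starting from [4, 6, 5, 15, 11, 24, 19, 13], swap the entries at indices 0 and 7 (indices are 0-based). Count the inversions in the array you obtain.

There are 13 inversions.

Positions 0 and 7 hold 4 and 13; after swapping, the array is [13, 6, 5, 15, 11, 24, 19, 4].
Sweep left to right; for each value list the smaller values that follow it:
13 → 6, 5, 11, 4 → 4
6 → 5, 4 → 2
5 → 4 → 1
15 → 11, 4 → 2
11 → 4 → 1
24 → 19, 4 → 2
19 → 4 → 1
4 → none → 0
Sum: 4 + 2 + 1 + 2 + 1 + 2 + 1 + 0 = 13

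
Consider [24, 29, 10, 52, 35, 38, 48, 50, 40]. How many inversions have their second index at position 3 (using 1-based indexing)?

The element at index 3 is 10.
Elements before it: 24, 29
Those larger than 10: 24, 29

2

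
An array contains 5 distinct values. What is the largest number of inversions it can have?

10

The maximum occurs when the array is in strictly decreasing order: every one of the C(5, 2) pairs is inverted.
C(5, 2) = 5·4/2 = 10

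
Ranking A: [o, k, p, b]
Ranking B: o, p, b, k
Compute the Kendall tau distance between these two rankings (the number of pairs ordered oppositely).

2 discordant pairs

Assign each item its position (1..4) in the first ordering, then rewrite the second ordering as that position sequence:
positions: o→1, k→2, p→3, b→4
second ordering as positions: [1, 3, 4, 2]
Discordant pairs = inversions in this position sequence.
1: 0
3: 2 → 1
4: 2 → 1
2: 0
Total: 0 + 1 + 1 + 0 = 2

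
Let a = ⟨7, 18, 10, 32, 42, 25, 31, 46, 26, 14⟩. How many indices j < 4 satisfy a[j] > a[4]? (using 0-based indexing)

The element at index 4 is 42.
Elements before it: 7, 18, 10, 32
None of them are larger than 42.

0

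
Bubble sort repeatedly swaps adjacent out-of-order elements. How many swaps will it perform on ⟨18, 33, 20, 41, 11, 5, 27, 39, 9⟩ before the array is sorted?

Minimum adjacent swaps = number of inversions (each swap of adjacent out-of-order elements removes one inversion and no swap can remove more).
Count inversions — for each element, later elements that are smaller:
18: 11, 5, 9 → 3
33: 20, 11, 5, 27, 9 → 5
20: 11, 5, 9 → 3
41: 11, 5, 27, 39, 9 → 5
11: 5, 9 → 2
5: none → 0
27: 9 → 1
39: 9 → 1
9: none → 0
Total inversions: 3 + 5 + 3 + 5 + 2 + 0 + 1 + 1 + 0 = 20

20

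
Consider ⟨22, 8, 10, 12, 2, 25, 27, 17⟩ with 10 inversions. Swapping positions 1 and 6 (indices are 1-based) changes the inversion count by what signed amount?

+1

Positions 1 and 6 hold 22 and 25; after swapping, the array is [25, 8, 10, 12, 2, 22, 27, 17].
Sweep left to right; for each value list the smaller values that follow it:
25 → 8, 10, 12, 2, 22, 17 → 6
8 → 2 → 1
10 → 2 → 1
12 → 2 → 1
2 → none → 0
22 → 17 → 1
27 → 17 → 1
17 → none → 0
Sum: 6 + 1 + 1 + 1 + 0 + 1 + 1 + 0 = 11
Change: 11 − 10 = +1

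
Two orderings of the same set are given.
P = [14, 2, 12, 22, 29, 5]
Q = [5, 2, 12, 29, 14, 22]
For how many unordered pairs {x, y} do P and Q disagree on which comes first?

9 disagreeing pairs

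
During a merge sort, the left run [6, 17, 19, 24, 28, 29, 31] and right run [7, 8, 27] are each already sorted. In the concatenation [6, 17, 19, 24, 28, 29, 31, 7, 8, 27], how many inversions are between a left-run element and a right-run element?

Split inversions: 15

For each element r of the right run, count left-run elements greater than r:
r = 7: 17, 19, 24, 28, 29, 31 → 6
r = 8: 17, 19, 24, 28, 29, 31 → 6
r = 27: 28, 29, 31 → 3
Cross-inversions: 6 + 6 + 3 = 15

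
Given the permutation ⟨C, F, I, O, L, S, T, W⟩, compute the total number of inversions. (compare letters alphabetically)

1

Element-by-element contributions:
C: 0
F: 0
I: 0
O: 1
L: 0
S: 0
T: 0
W: 0
Sum: 0 + 0 + 0 + 1 + 0 + 0 + 0 + 0 = 1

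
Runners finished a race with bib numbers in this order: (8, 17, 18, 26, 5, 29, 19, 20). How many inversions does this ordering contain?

Sweep left to right; for each value list the smaller values that follow it:
8 → 5 → 1
17 → 5 → 1
18 → 5 → 1
26 → 5, 19, 20 → 3
5 → none → 0
29 → 19, 20 → 2
19 → none → 0
20 → none → 0
Sum: 1 + 1 + 1 + 3 + 0 + 2 + 0 + 0 = 8

8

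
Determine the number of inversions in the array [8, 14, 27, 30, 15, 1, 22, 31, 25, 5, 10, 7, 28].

38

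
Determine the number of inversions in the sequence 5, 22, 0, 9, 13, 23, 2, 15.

Sweep left to right; for each value list the smaller values that follow it:
5 → 0, 2 → 2
22 → 0, 9, 13, 2, 15 → 5
0 → none → 0
9 → 2 → 1
13 → 2 → 1
23 → 2, 15 → 2
2 → none → 0
15 → none → 0
Sum: 2 + 5 + 0 + 1 + 1 + 2 + 0 + 0 = 11

11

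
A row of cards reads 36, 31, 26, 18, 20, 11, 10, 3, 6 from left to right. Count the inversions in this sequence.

34

For each element, count later entries that are smaller:
36: 8
31: 7
26: 6
18: 4
20: 4
11: 3
10: 2
3: 0
6: 0
Sum: 8 + 7 + 6 + 4 + 4 + 3 + 2 + 0 + 0 = 34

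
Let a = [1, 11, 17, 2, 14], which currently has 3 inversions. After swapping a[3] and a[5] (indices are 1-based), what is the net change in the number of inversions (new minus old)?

-1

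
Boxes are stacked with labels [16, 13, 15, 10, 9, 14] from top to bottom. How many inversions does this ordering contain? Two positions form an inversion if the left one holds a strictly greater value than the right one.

Sweep left to right; for each value list the smaller values that follow it:
16 → 13, 15, 10, 9, 14 → 5
13 → 10, 9 → 2
15 → 10, 9, 14 → 3
10 → 9 → 1
9 → none → 0
14 → none → 0
Sum: 5 + 2 + 3 + 1 + 0 + 0 = 11

11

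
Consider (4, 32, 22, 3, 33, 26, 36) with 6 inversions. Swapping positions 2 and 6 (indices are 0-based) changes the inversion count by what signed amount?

+5

Positions 2 and 6 hold 22 and 36; after swapping, the array is [4, 32, 36, 3, 33, 26, 22].
Element-by-element contributions:
4 → 3 → 1
32 → 3, 26, 22 → 3
36 → 3, 33, 26, 22 → 4
3 → none → 0
33 → 26, 22 → 2
26 → 22 → 1
22 → none → 0
Sum: 1 + 3 + 4 + 0 + 2 + 1 + 0 = 11
Change: 11 − 6 = +5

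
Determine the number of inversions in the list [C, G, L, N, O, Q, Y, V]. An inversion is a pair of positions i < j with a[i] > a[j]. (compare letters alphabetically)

Sweep left to right; for each value list the smaller values that follow it:
C: 0
G: 0
L: 0
N: 0
O: 0
Q: 0
Y: 1
V: 0
Sum: 0 + 0 + 0 + 0 + 0 + 0 + 1 + 0 = 1

1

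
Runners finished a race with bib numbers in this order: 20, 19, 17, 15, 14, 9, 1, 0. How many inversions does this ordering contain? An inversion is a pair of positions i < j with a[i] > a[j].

28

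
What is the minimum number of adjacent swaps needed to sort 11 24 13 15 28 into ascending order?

The minimum number of adjacent swaps to sort an array equals its inversion count, since every such swap removes exactly one inversion.
Count inversions — for each element, later elements that are smaller:
11: none → 0
24: 13, 15 → 2
13: none → 0
15: none → 0
28: none → 0
Total inversions: 0 + 2 + 0 + 0 + 0 = 2

2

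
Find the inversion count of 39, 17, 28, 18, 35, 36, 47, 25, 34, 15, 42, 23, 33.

There are 39 out-of-order pairs.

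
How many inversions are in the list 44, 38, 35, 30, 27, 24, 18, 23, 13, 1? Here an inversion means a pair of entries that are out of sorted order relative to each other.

44 inversions

Element-by-element contributions:
44: 9
38: 8
35: 7
30: 6
27: 5
24: 4
18: 2
23: 2
13: 1
1: 0
Sum: 9 + 8 + 7 + 6 + 5 + 4 + 2 + 2 + 1 + 0 = 44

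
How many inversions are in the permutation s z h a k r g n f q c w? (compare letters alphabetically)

37 inversions

Count, for each position, how many later elements it exceeds:
s → h, a, k, r, g, n, f, q, c → 9
z → h, a, k, r, g, n, f, q, c, w → 10
h → a, g, f, c → 4
a → none → 0
k → g, f, c → 3
r → g, n, f, q, c → 5
g → f, c → 2
n → f, c → 2
f → c → 1
q → c → 1
c → none → 0
w → none → 0
Sum: 9 + 10 + 4 + 0 + 3 + 5 + 2 + 2 + 1 + 1 + 0 + 0 = 37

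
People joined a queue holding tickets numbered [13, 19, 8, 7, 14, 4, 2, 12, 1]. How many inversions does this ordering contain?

For each element, count later entries that are smaller:
13 → 8, 7, 4, 2, 12, 1 → 6
19 → 8, 7, 14, 4, 2, 12, 1 → 7
8 → 7, 4, 2, 1 → 4
7 → 4, 2, 1 → 3
14 → 4, 2, 12, 1 → 4
4 → 2, 1 → 2
2 → 1 → 1
12 → 1 → 1
1 → none → 0
Sum: 6 + 7 + 4 + 3 + 4 + 2 + 1 + 1 + 0 = 28

There are 28 out-of-order pairs.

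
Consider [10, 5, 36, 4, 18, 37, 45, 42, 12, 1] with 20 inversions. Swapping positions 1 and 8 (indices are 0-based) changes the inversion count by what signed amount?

+1

Positions 1 and 8 hold 5 and 12; after swapping, the array is [10, 12, 36, 4, 18, 37, 45, 42, 5, 1].
Sweep left to right; for each value list the smaller values that follow it:
10: 3
12: 3
36: 4
4: 1
18: 2
37: 2
45: 3
42: 2
5: 1
1: 0
Sum: 3 + 3 + 4 + 1 + 2 + 2 + 3 + 2 + 1 + 0 = 21
Change: 21 − 20 = +1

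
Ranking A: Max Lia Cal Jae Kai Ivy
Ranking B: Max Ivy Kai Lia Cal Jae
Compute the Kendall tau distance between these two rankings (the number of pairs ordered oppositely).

Assign each item its position (1..6) in the first ordering, then rewrite the second ordering as that position sequence:
positions: Max→1, Lia→2, Cal→3, Jae→4, Kai→5, Ivy→6
second ordering as positions: [1, 6, 5, 2, 3, 4]
Discordant pairs = inversions in this position sequence.
1: 0
6: 5, 2, 3, 4 → 4
5: 2, 3, 4 → 3
2: 0
3: 0
4: 0
Total: 0 + 4 + 3 + 0 + 0 + 0 = 7

7 discordant pairs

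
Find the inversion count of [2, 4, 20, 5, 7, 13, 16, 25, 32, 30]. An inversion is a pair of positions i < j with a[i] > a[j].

Count, for each position, how many later elements it exceeds:
2 → none → 0
4 → none → 0
20 → 5, 7, 13, 16 → 4
5 → none → 0
7 → none → 0
13 → none → 0
16 → none → 0
25 → none → 0
32 → 30 → 1
30 → none → 0
Sum: 0 + 0 + 4 + 0 + 0 + 0 + 0 + 0 + 1 + 0 = 5

Inversions: 5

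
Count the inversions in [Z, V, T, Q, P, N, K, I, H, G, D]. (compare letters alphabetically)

Sweep left to right; for each value list the smaller values that follow it:
Z: 10
V: 9
T: 8
Q: 7
P: 6
N: 5
K: 4
I: 3
H: 2
G: 1
D: 0
Sum: 10 + 9 + 8 + 7 + 6 + 5 + 4 + 3 + 2 + 1 + 0 = 55

55 out-of-order pairs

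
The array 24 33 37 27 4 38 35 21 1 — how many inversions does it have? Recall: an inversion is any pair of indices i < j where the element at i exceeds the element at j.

22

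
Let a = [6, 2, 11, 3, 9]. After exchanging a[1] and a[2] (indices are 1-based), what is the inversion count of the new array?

3 inversions

Positions 1 and 2 hold 6 and 2; after swapping, the array is [2, 6, 11, 3, 9].
For each element, count later entries that are smaller:
2: 0
6: 1
11: 2
3: 0
9: 0
Sum: 0 + 1 + 2 + 0 + 0 = 3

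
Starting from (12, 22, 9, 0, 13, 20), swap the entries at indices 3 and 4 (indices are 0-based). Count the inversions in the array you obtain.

Positions 3 and 4 hold 0 and 13; after swapping, the array is [12, 22, 9, 13, 0, 20].
Count, for each position, how many later elements it exceeds:
12 → 9, 0 → 2
22 → 9, 13, 0, 20 → 4
9 → 0 → 1
13 → 0 → 1
0 → none → 0
20 → none → 0
Sum: 2 + 4 + 1 + 1 + 0 + 0 = 8

8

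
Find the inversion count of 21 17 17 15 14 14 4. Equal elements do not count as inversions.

For each element, count later entries that are smaller:
21 → 17, 17, 15, 14, 14, 4 → 6
17 → 15, 14, 14, 4 → 4
17 → 15, 14, 14, 4 → 4
15 → 14, 14, 4 → 3
14 → 4 → 1
14 → 4 → 1
4 → none → 0
Sum: 6 + 4 + 4 + 3 + 1 + 1 + 0 = 19

19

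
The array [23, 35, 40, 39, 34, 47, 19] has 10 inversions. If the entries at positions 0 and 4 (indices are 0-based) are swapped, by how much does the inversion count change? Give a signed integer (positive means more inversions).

+1

Positions 0 and 4 hold 23 and 34; after swapping, the array is [34, 35, 40, 39, 23, 47, 19].
Element-by-element contributions:
34 → 23, 19 → 2
35 → 23, 19 → 2
40 → 39, 23, 19 → 3
39 → 23, 19 → 2
23 → 19 → 1
47 → 19 → 1
19 → none → 0
Sum: 2 + 2 + 3 + 2 + 1 + 1 + 0 = 11
Change: 11 − 10 = +1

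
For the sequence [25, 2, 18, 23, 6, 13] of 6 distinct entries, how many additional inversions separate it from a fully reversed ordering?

Maximum inversions for 6 distinct elements is C(6, 2) = 6·5/2 = 15.
Current inversions — for each element, count later smaller elements:
25: 5
2: 0
18: 2
23: 2
6: 0
13: 0
Current total: 5 + 0 + 2 + 2 + 0 + 0 = 9
Shortfall: 15 − 9 = 6

6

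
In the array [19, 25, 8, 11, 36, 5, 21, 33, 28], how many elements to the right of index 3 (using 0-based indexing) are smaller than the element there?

1

The element at index 3 is 11.
Elements after it: 36, 5, 21, 33, 28
Those smaller than 11: 5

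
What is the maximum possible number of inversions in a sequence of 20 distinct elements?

190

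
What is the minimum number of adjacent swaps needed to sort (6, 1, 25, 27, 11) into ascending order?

3 swaps

Each adjacent swap fixes exactly one inversion, so the minimum swap count equals the number of inversions.
Count inversions — for each element, later elements that are smaller:
6: 1 → 1
1: none → 0
25: 11 → 1
27: 11 → 1
11: none → 0
Total inversions: 1 + 0 + 1 + 1 + 0 = 3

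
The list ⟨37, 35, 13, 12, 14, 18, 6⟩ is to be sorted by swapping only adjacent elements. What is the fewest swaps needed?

16

Minimum adjacent swaps = number of inversions (each swap of adjacent out-of-order elements removes one inversion and no swap can remove more).
Count inversions — for each element, later elements that are smaller:
37: 35, 13, 12, 14, 18, 6 → 6
35: 13, 12, 14, 18, 6 → 5
13: 12, 6 → 2
12: 6 → 1
14: 6 → 1
18: 6 → 1
6: none → 0
Total inversions: 6 + 5 + 2 + 1 + 1 + 1 + 0 = 16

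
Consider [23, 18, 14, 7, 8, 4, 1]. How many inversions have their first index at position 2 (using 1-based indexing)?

The element at index 2 is 18.
Elements after it: 14, 7, 8, 4, 1
Those smaller than 18: 14, 7, 8, 4, 1

5 such elements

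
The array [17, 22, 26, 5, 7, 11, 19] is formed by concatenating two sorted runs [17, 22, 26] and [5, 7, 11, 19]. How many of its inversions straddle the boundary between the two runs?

Cross-inversions: 11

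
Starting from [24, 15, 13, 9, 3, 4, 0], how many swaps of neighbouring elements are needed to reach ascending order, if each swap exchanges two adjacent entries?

Minimum adjacent swaps = number of inversions (each swap of adjacent out-of-order elements removes one inversion and no swap can remove more).
Count inversions — for each element, later elements that are smaller:
24: 15, 13, 9, 3, 4, 0 → 6
15: 13, 9, 3, 4, 0 → 5
13: 9, 3, 4, 0 → 4
9: 3, 4, 0 → 3
3: 0 → 1
4: 0 → 1
0: none → 0
Total inversions: 6 + 5 + 4 + 3 + 1 + 1 + 0 = 20

20 swaps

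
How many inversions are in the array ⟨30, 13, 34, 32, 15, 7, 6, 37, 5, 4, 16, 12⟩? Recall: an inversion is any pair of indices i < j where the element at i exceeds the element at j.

44

Sweep left to right; for each value list the smaller values that follow it:
30: 8
13: 5
34: 8
32: 7
15: 5
7: 3
6: 2
37: 4
5: 1
4: 0
16: 1
12: 0
Sum: 8 + 5 + 8 + 7 + 5 + 3 + 2 + 4 + 1 + 0 + 1 + 0 = 44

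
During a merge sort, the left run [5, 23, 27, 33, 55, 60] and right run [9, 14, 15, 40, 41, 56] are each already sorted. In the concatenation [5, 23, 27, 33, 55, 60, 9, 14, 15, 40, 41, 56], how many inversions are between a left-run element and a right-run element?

Take each right-half value and tally the left-half values above it:
r = 9: 23, 27, 33, 55, 60 → 5
r = 14: 23, 27, 33, 55, 60 → 5
r = 15: 23, 27, 33, 55, 60 → 5
r = 40: 55, 60 → 2
r = 41: 55, 60 → 2
r = 56: 60 → 1
Cross-inversions: 5 + 5 + 5 + 2 + 2 + 1 = 20

20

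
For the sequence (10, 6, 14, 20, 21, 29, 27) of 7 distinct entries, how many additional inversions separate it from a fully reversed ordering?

19 inversions short

Maximum inversions for 7 distinct elements is C(7, 2) = 7·6/2 = 21.
Current inversions — for each element, count later smaller elements:
10: 1
6: 0
14: 0
20: 0
21: 0
29: 1
27: 0
Current total: 1 + 0 + 0 + 0 + 0 + 1 + 0 = 2
Shortfall: 21 − 2 = 19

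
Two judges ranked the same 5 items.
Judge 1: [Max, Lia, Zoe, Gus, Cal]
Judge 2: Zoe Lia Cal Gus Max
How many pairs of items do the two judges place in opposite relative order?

6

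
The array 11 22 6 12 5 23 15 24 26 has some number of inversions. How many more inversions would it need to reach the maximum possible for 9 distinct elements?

27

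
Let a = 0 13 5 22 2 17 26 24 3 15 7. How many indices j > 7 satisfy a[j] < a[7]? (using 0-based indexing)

The element at index 7 is 24.
Elements after it: 3, 15, 7
Those smaller than 24: 3, 15, 7

3 such elements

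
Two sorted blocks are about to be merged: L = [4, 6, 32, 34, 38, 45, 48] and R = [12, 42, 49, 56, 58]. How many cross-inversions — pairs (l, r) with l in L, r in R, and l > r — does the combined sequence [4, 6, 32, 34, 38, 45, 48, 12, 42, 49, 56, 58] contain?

7 split inversions

For each element r of the right run, count left-run elements greater than r:
r = 12: 32, 34, 38, 45, 48 → 5
r = 42: 45, 48 → 2
r = 49: none → 0
r = 56: none → 0
r = 58: none → 0
Cross-inversions: 5 + 2 + 0 + 0 + 0 = 7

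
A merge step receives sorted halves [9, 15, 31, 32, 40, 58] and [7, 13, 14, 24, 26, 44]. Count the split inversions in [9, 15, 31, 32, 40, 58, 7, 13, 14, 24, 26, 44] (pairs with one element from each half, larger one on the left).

For each element r of the right run, count left-run elements greater than r:
r = 7: 9, 15, 31, 32, 40, 58 → 6
r = 13: 15, 31, 32, 40, 58 → 5
r = 14: 15, 31, 32, 40, 58 → 5
r = 24: 31, 32, 40, 58 → 4
r = 26: 31, 32, 40, 58 → 4
r = 44: 58 → 1
Cross-inversions: 6 + 5 + 5 + 4 + 4 + 1 = 25

25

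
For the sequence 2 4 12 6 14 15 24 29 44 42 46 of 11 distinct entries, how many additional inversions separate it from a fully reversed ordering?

53 inversions short

Maximum inversions for 11 distinct elements is C(11, 2) = 11·10/2 = 55.
Current inversions — for each element, count later smaller elements:
2: 0
4: 0
12: 1
6: 0
14: 0
15: 0
24: 0
29: 0
44: 1
42: 0
46: 0
Current total: 0 + 0 + 1 + 0 + 0 + 0 + 0 + 0 + 1 + 0 + 0 = 2
Shortfall: 55 − 2 = 53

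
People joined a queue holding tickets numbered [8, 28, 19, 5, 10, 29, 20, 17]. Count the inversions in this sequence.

12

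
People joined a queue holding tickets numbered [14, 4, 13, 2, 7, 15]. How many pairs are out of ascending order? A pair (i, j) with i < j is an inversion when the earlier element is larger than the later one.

Inversion pairs (indices are 1-based):
(1,2): 14 > 4
(1,3): 14 > 13
(1,4): 14 > 2
(1,5): 14 > 7
(2,4): 4 > 2
(3,4): 13 > 2
(3,5): 13 > 7
That's 7 pairs.

7 out-of-order pairs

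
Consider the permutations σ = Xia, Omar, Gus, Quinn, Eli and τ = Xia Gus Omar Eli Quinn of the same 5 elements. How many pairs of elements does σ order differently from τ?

2 discordant pairs

Assign each item its position (1..5) in the first ordering, then rewrite the second ordering as that position sequence:
positions: Xia→1, Omar→2, Gus→3, Quinn→4, Eli→5
second ordering as positions: [1, 3, 2, 5, 4]
Discordant pairs = inversions in this position sequence.
1: 0
3: 2 → 1
2: 0
5: 4 → 1
4: 0
Total: 0 + 1 + 0 + 1 + 0 = 2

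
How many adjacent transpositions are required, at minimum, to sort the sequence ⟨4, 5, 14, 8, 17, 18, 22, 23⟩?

1

Each adjacent swap fixes exactly one inversion, so the minimum swap count equals the number of inversions.
Count inversions — for each element, later elements that are smaller:
4: none → 0
5: none → 0
14: 8 → 1
8: none → 0
17: none → 0
18: none → 0
22: none → 0
23: none → 0
Total inversions: 0 + 0 + 1 + 0 + 0 + 0 + 0 + 0 = 1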